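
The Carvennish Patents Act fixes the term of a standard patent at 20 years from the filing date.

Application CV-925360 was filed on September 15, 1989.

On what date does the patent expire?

September 15, 2009

Filing date + 20 years → 15 September 2009.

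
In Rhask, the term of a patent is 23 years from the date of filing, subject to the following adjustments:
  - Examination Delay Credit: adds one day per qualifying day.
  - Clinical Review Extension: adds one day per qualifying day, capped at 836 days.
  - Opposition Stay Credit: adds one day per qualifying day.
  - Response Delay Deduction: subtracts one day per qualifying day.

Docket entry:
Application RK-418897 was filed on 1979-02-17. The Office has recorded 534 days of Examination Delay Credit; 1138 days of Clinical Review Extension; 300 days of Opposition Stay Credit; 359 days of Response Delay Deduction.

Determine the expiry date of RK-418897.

September 20, 2005

Base term: filing date + 23 years → 17 February 2002.
Examination Delay Credit: +534 days → 5 August 2003.
Clinical Review Extension: 1138 days claimed exceeds the 836-day cap, so +836 days → 18 November 2005.
Opposition Stay Credit: +300 days → 14 September 2006.
Response Delay Deduction: −359 days → 20 September 2005.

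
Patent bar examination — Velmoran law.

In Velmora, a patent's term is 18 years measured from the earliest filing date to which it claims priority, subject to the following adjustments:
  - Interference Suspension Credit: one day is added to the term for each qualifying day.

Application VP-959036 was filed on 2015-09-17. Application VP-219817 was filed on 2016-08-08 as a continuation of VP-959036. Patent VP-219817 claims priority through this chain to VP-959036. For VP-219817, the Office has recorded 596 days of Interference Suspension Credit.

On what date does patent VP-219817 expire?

Earliest priority filing: 17 September 2015.
Base term: 17 September 2015 + 18 years → 17 September 2033.
Interference Suspension Credit: +596 days → 6 May 2035.

2035-05-06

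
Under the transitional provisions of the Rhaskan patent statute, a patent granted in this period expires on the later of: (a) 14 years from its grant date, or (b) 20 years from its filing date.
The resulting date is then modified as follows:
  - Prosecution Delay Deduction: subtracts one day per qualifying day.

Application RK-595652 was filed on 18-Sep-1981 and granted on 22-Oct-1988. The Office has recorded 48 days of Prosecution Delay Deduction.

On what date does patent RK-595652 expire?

September 4, 2002

(a) grant + 14 years → 22 October 2002.
(b) filing + 20 years → 18 September 2001.
Later of the two: 22 October 2002.
Prosecution Delay Deduction: −48 days → 4 September 2002.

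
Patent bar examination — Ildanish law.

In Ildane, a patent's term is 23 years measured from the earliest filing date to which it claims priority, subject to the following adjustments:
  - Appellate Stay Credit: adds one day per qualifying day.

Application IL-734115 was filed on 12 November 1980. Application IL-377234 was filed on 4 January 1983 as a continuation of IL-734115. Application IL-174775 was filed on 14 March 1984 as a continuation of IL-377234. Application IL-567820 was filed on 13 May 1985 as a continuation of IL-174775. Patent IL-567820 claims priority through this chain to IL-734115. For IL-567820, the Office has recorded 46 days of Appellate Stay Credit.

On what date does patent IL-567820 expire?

Earliest priority filing: 12 November 1980.
Base term: 12 November 1980 + 23 years → 12 November 2003.
Appellate Stay Credit: +46 days → 28 December 2003.

2003-12-28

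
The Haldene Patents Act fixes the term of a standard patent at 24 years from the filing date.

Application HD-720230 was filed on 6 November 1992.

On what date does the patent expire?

Filing date + 24 years → 6 November 2016.

2016-11-06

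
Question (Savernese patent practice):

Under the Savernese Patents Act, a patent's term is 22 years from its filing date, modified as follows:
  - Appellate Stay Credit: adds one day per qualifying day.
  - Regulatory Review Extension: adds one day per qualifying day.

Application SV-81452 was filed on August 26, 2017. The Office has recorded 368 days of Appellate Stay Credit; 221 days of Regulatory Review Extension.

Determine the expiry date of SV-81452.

2041-04-06

Base term: filing date + 22 years → 26 August 2039.
Appellate Stay Credit: +368 days → 28 August 2040.
Regulatory Review Extension: +221 days → 6 April 2041.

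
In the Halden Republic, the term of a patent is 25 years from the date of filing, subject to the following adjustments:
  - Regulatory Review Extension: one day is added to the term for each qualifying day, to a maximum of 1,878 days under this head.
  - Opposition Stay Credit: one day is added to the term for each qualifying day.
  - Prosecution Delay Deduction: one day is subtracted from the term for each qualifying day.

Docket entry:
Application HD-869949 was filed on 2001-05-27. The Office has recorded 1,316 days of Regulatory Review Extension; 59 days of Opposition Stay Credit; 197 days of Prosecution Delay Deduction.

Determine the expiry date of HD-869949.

August 17, 2029

Base term: filing date + 25 years → 27 May 2026.
Regulatory Review Extension: 1316 days (within the 1878-day cap) → +1316 days → 2 January 2030.
Opposition Stay Credit: +59 days → 2 March 2030.
Prosecution Delay Deduction: −197 days → 17 August 2029.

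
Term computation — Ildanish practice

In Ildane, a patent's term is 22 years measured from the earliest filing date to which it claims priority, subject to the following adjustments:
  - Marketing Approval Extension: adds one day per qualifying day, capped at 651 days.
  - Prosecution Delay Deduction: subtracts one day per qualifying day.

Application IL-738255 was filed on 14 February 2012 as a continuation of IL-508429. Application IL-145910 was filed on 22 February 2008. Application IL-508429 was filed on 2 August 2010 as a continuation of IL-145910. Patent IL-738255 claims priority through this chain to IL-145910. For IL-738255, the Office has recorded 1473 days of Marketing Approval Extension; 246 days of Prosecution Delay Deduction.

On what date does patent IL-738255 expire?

2031-04-03

Earliest priority filing: 22 February 2008.
Base term: 22 February 2008 + 22 years → 22 February 2030.
Marketing Approval Extension: 1473 days claimed exceeds the 651-day cap, so +651 days → 5 December 2031.
Prosecution Delay Deduction: −246 days → 3 April 2031.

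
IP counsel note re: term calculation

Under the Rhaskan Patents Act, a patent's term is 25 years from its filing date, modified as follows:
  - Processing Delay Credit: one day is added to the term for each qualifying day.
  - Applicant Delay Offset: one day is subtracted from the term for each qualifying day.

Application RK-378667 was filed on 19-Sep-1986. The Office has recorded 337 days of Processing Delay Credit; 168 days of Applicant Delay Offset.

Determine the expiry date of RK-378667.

Base term: filing date + 25 years → 19 September 2011.
Processing Delay Credit: +337 days → 21 August 2012.
Applicant Delay Offset: −168 days → 6 March 2012.

2012-03-06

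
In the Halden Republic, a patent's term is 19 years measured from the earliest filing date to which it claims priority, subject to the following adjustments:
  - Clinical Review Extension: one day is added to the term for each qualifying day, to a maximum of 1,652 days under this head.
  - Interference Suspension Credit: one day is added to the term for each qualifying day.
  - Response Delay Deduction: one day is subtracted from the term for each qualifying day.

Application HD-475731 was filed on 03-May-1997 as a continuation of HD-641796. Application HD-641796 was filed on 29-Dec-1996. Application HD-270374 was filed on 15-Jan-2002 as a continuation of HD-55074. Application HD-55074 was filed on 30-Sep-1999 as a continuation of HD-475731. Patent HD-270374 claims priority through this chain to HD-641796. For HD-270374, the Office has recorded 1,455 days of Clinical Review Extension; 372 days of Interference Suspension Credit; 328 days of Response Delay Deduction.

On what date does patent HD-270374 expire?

February 5, 2020

Earliest priority filing: 29 December 1996.
Base term: 29 December 1996 + 19 years → 29 December 2015.
Clinical Review Extension: 1455 days (within the 1652-day cap) → +1455 days → 23 December 2019.
Interference Suspension Credit: +372 days → 29 December 2020.
Response Delay Deduction: −328 days → 5 February 2020.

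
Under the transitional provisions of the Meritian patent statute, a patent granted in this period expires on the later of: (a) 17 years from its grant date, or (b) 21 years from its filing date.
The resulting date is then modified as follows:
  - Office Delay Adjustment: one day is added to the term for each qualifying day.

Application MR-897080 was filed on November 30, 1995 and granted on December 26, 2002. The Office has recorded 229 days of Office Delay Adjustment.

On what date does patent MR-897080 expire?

(a) grant + 17 years → 26 December 2019.
(b) filing + 21 years → 30 November 2016.
Later of the two: 26 December 2019.
Office Delay Adjustment: +229 days → 11 August 2020.

2020-08-11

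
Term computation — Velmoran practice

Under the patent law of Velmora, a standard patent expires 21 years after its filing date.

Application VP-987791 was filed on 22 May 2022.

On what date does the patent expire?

May 22, 2043

Filing date + 21 years → 22 May 2043.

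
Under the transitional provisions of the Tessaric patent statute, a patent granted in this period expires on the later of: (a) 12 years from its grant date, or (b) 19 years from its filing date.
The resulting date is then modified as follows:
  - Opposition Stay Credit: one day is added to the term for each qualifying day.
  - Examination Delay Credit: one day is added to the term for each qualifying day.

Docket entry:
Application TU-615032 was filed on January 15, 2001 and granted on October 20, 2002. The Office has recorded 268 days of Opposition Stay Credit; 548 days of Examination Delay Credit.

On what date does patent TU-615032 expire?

(a) grant + 12 years → 20 October 2014.
(b) filing + 19 years → 15 January 2020.
Later of the two: 15 January 2020.
Opposition Stay Credit: +268 days → 9 October 2020.
Examination Delay Credit: +548 days → 10 April 2022.

2022-04-10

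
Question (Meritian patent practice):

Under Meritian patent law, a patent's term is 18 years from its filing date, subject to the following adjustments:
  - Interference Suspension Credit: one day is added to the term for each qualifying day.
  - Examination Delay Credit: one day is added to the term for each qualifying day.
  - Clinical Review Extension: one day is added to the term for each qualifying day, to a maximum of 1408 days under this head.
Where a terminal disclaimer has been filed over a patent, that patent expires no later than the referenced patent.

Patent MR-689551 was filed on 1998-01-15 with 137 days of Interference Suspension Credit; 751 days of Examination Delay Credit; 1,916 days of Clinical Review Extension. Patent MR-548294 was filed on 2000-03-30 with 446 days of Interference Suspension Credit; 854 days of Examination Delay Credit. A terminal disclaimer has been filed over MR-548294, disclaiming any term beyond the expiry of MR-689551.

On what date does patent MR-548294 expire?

Natural term of MR-548294:
  Base: filing + 18 years → 30 March 2018.
  Interference Suspension Credit: +446 days → 19 June 2019.
  Examination Delay Credit: +854 days → 20 October 2021.
Expiry of referenced patent MR-689551:
  Base: filing + 18 years → 15 January 2016.
  Interference Suspension Credit: +137 days → 31 May 2016.
  Examination Delay Credit: +751 days → 21 June 2018.
  Clinical Review Extension: 1916 days claimed exceeds the 1408-day cap, so +1408 days → 29 April 2022.
Terminal disclaimer: MR-548294 expires on the earlier of 20 October 2021 and 29 April 2022.

October 20, 2021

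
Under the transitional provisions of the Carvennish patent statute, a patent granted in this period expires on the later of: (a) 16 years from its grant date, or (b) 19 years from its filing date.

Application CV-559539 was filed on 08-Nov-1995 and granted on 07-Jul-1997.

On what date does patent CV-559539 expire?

November 8, 2014

(a) grant + 16 years → 7 July 2013.
(b) filing + 19 years → 8 November 2014.
Later of the two: 8 November 2014.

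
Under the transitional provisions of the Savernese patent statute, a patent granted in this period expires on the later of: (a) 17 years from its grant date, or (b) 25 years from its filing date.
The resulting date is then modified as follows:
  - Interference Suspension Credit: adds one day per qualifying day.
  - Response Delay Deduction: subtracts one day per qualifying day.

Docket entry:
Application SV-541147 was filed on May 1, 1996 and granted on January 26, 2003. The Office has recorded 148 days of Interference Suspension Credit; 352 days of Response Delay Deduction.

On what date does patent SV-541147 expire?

October 9, 2020

(a) grant + 17 years → 26 January 2020.
(b) filing + 25 years → 1 May 2021.
Later of the two: 1 May 2021.
Interference Suspension Credit: +148 days → 26 September 2021.
Response Delay Deduction: −352 days → 9 October 2020.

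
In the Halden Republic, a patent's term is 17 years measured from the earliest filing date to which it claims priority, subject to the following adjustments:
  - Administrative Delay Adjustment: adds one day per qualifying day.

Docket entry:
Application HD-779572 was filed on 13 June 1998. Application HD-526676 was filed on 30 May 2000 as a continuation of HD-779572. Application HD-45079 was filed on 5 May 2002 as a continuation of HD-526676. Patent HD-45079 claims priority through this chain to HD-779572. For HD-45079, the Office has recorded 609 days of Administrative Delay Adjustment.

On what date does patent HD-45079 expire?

2017-02-11

Earliest priority filing: 13 June 1998.
Base term: 13 June 1998 + 17 years → 13 June 2015.
Administrative Delay Adjustment: +609 days → 11 February 2017.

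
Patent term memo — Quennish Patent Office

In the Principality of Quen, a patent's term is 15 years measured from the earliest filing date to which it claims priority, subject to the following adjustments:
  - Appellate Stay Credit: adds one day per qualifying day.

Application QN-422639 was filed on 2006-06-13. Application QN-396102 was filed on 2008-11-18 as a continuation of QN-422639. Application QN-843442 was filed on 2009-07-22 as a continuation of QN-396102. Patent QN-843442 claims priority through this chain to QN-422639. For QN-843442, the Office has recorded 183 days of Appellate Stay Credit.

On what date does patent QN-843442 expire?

2021-12-13

Earliest priority filing: 13 June 2006.
Base term: 13 June 2006 + 15 years → 13 June 2021.
Appellate Stay Credit: +183 days → 13 December 2021.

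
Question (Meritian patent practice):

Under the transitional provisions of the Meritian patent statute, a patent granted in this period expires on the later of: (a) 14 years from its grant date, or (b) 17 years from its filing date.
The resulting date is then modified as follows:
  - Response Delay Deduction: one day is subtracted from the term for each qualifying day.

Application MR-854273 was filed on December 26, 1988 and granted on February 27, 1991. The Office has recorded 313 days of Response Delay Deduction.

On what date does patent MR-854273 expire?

2005-02-16

(a) grant + 14 years → 27 February 2005.
(b) filing + 17 years → 26 December 2005.
Later of the two: 26 December 2005.
Response Delay Deduction: −313 days → 16 February 2005.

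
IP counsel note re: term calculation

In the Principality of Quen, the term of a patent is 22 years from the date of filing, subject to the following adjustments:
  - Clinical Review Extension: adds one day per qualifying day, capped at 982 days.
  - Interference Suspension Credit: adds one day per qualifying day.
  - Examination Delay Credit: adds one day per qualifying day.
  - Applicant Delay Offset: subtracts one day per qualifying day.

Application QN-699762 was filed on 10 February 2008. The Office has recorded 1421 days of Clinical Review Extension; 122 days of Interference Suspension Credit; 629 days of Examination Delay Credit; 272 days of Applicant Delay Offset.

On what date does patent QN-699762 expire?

February 10, 2034

Base term: filing date + 22 years → 10 February 2030.
Clinical Review Extension: 1421 days claimed exceeds the 982-day cap, so +982 days → 19 October 2032.
Interference Suspension Credit: +122 days → 18 February 2033.
Examination Delay Credit: +629 days → 9 November 2034.
Applicant Delay Offset: −272 days → 10 February 2034.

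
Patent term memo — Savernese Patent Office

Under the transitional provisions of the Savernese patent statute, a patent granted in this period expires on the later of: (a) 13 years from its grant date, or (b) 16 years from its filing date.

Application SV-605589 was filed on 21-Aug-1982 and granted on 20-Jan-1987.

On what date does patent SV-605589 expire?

(a) grant + 13 years → 20 January 2000.
(b) filing + 16 years → 21 August 1998.
Later of the two: 20 January 2000.

January 20, 2000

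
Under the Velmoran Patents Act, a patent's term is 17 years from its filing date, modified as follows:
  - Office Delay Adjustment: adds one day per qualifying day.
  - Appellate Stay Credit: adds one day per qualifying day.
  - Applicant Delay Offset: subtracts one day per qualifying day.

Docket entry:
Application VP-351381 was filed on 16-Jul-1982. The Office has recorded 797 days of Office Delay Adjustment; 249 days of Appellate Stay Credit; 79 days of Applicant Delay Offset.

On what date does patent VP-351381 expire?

Base term: filing date + 17 years → 16 July 1999.
Office Delay Adjustment: +797 days → 20 September 2001.
Appellate Stay Credit: +249 days → 27 May 2002.
Applicant Delay Offset: −79 days → 9 March 2002.

March 9, 2002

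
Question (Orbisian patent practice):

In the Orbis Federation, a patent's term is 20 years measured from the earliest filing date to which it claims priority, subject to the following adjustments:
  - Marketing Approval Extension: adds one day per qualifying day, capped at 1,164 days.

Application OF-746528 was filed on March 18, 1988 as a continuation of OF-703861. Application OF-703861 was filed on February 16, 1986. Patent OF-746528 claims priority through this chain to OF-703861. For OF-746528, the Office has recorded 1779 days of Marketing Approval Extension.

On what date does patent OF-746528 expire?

April 25, 2009

Earliest priority filing: 16 February 1986.
Base term: 16 February 1986 + 20 years → 16 February 2006.
Marketing Approval Extension: 1779 days claimed exceeds the 1164-day cap, so +1164 days → 25 April 2009.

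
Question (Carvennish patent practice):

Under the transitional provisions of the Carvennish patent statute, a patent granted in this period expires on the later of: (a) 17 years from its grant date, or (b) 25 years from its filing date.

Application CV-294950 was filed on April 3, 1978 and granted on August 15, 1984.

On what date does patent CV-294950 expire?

(a) grant + 17 years → 15 August 2001.
(b) filing + 25 years → 3 April 2003.
Later of the two: 3 April 2003.

April 3, 2003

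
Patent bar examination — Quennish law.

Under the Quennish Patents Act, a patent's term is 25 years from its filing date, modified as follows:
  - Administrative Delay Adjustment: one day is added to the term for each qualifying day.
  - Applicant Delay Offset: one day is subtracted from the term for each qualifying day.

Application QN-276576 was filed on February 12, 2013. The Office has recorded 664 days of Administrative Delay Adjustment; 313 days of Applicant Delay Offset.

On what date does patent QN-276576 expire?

Base term: filing date + 25 years → 12 February 2038.
Administrative Delay Adjustment: +664 days → 8 December 2039.
Applicant Delay Offset: −313 days → 29 January 2039.

2039-01-29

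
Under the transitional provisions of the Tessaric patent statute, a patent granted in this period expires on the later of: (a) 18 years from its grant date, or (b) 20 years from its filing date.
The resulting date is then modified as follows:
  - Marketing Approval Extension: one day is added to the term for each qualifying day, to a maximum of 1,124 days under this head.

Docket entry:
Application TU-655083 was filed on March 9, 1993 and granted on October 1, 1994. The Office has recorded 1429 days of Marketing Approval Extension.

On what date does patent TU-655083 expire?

2016-04-06

(a) grant + 18 years → 1 October 2012.
(b) filing + 20 years → 9 March 2013.
Later of the two: 9 March 2013.
Marketing Approval Extension: 1429 days claimed exceeds the 1124-day cap, so +1124 days → 6 April 2016.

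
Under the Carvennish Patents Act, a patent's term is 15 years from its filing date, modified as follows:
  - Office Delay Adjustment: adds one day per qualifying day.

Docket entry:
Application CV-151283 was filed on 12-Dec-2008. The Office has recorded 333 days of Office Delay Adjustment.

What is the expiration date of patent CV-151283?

November 9, 2024

Base term: filing date + 15 years → 12 December 2023.
Office Delay Adjustment: +333 days → 9 November 2024.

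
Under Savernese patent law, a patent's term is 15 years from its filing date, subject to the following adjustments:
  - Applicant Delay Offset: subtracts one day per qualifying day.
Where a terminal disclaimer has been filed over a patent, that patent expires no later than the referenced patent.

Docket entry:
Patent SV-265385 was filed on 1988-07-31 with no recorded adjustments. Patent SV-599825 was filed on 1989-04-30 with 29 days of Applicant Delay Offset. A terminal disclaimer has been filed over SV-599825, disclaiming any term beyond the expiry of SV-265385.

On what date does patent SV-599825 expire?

Natural term of SV-599825:
  Base: filing + 15 years → 30 April 2004.
  Applicant Delay Offset: −29 days → 1 April 2004.
Expiry of referenced patent SV-265385:
  Base: filing + 15 years → 31 July 2003.
Terminal disclaimer: SV-599825 expires on the earlier of 1 April 2004 and 31 July 2003.

2003-07-31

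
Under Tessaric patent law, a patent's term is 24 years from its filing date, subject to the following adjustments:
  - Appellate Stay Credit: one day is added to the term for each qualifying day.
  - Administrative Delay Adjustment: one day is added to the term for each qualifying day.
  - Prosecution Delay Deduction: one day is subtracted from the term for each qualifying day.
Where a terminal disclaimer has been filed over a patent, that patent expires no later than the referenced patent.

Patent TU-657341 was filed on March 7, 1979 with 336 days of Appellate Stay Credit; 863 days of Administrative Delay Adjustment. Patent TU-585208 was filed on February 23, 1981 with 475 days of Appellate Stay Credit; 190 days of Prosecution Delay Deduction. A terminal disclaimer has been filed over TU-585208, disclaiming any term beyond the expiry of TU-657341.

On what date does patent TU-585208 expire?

2005-12-05

Natural term of TU-585208:
  Base: filing + 24 years → 23 February 2005.
  Appellate Stay Credit: +475 days → 13 June 2006.
  Prosecution Delay Deduction: −190 days → 5 December 2005.
Expiry of referenced patent TU-657341:
  Base: filing + 24 years → 7 March 2003.
  Appellate Stay Credit: +336 days → 6 February 2004.
  Administrative Delay Adjustment: +863 days → 18 June 2006.
Terminal disclaimer: TU-585208 expires on the earlier of 5 December 2005 and 18 June 2006.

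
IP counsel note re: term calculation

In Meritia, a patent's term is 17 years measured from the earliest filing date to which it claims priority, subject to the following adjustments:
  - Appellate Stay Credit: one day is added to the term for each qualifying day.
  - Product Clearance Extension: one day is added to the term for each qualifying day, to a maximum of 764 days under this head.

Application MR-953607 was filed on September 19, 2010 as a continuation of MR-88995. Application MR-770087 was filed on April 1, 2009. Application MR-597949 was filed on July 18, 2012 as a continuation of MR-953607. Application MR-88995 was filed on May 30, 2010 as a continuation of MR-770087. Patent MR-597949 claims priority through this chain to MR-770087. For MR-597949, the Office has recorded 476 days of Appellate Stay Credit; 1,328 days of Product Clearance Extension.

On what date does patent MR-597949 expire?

Earliest priority filing: 1 April 2009.
Base term: 1 April 2009 + 17 years → 1 April 2026.
Appellate Stay Credit: +476 days → 21 July 2027.
Product Clearance Extension: 1328 days claimed exceeds the 764-day cap, so +764 days → 23 August 2029.

August 23, 2029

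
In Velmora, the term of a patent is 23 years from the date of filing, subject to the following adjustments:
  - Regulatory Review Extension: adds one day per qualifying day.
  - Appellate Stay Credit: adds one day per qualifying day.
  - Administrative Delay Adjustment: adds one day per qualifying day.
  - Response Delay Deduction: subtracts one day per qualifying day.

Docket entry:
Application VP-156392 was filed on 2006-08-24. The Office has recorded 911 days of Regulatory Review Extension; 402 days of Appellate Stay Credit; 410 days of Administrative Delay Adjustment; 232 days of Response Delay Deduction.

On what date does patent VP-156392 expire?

2033-09-23

Base term: filing date + 23 years → 24 August 2029.
Regulatory Review Extension: +911 days → 21 February 2032.
Appellate Stay Credit: +402 days → 29 March 2033.
Administrative Delay Adjustment: +410 days → 13 May 2034.
Response Delay Deduction: −232 days → 23 September 2033.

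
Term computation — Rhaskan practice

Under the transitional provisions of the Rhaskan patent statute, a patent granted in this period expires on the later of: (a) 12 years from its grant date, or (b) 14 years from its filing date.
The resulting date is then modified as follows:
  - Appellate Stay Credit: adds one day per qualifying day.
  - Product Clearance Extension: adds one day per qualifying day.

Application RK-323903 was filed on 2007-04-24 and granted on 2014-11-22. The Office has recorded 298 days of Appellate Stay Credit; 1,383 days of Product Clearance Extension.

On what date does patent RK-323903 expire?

June 30, 2031

(a) grant + 12 years → 22 November 2026.
(b) filing + 14 years → 24 April 2021.
Later of the two: 22 November 2026.
Appellate Stay Credit: +298 days → 16 September 2027.
Product Clearance Extension: +1383 days → 30 June 2031.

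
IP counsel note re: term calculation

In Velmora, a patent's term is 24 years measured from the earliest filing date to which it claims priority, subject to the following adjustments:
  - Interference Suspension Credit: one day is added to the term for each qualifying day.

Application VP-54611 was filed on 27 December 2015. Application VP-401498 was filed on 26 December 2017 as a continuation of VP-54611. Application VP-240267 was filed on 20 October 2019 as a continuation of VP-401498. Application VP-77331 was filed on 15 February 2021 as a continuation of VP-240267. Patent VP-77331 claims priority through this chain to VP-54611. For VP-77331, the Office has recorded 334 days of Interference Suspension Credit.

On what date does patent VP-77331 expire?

Earliest priority filing: 27 December 2015.
Base term: 27 December 2015 + 24 years → 27 December 2039.
Interference Suspension Credit: +334 days → 25 November 2040.

2040-11-25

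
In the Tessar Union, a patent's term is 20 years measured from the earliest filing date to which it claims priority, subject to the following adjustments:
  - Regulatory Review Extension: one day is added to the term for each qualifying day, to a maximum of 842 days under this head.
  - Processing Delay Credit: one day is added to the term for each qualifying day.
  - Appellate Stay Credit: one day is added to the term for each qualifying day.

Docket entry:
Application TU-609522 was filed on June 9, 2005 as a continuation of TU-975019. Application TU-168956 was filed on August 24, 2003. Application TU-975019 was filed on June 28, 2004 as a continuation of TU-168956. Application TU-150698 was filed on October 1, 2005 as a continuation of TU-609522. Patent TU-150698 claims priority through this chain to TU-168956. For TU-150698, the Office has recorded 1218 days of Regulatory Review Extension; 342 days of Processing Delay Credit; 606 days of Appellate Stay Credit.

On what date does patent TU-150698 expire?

July 18, 2028

Earliest priority filing: 24 August 2003.
Base term: 24 August 2003 + 20 years → 24 August 2023.
Regulatory Review Extension: 1218 days claimed exceeds the 842-day cap, so +842 days → 13 December 2025.
Processing Delay Credit: +342 days → 20 November 2026.
Appellate Stay Credit: +606 days → 18 July 2028.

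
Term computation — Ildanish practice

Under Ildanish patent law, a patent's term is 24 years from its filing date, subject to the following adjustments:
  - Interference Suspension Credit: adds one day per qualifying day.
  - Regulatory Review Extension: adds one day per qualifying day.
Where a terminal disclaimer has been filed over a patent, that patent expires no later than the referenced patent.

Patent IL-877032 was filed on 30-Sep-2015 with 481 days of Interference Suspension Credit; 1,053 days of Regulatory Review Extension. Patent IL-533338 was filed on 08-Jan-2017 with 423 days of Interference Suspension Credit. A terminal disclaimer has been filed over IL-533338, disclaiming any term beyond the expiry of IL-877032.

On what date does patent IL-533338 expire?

Natural term of IL-533338:
  Base: filing + 24 years → 8 January 2041.
  Interference Suspension Credit: +423 days → 7 March 2042.
Expiry of referenced patent IL-877032:
  Base: filing + 24 years → 30 September 2039.
  Interference Suspension Credit: +481 days → 23 January 2041.
  Regulatory Review Extension: +1053 days → 12 December 2043.
Terminal disclaimer: IL-533338 expires on the earlier of 7 March 2042 and 12 December 2043.

2042-03-07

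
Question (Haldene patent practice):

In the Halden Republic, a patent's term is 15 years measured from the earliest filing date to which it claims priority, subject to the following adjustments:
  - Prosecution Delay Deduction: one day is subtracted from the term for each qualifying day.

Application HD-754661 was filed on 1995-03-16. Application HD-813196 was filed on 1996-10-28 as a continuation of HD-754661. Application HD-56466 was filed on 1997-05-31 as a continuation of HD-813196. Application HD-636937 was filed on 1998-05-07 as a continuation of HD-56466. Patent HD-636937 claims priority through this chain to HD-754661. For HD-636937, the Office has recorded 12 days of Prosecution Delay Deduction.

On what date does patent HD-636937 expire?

2010-03-04

Earliest priority filing: 16 March 1995.
Base term: 16 March 1995 + 15 years → 16 March 2010.
Prosecution Delay Deduction: −12 days → 4 March 2010.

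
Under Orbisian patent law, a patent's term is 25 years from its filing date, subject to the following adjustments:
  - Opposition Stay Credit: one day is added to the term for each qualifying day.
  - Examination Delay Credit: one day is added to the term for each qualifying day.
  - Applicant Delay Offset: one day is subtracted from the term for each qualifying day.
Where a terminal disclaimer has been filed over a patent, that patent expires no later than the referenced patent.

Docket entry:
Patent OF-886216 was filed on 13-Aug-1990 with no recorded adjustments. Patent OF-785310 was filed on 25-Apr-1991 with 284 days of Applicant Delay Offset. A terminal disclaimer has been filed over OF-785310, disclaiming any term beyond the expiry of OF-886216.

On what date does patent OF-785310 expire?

July 16, 2015

Natural term of OF-785310:
  Base: filing + 25 years → 25 April 2016.
  Applicant Delay Offset: −284 days → 16 July 2015.
Expiry of referenced patent OF-886216:
  Base: filing + 25 years → 13 August 2015.
Terminal disclaimer: OF-785310 expires on the earlier of 16 July 2015 and 13 August 2015.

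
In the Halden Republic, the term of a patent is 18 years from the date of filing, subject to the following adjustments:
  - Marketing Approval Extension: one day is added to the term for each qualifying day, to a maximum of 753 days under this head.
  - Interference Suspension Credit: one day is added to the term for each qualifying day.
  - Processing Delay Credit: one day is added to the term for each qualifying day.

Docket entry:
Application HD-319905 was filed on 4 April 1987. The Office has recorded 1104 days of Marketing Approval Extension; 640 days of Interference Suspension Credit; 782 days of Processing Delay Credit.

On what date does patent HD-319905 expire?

Base term: filing date + 18 years → 4 April 2005.
Marketing Approval Extension: 1104 days claimed exceeds the 753-day cap, so +753 days → 27 April 2007.
Interference Suspension Credit: +640 days → 26 January 2009.
Processing Delay Credit: +782 days → 19 March 2011.

2011-03-19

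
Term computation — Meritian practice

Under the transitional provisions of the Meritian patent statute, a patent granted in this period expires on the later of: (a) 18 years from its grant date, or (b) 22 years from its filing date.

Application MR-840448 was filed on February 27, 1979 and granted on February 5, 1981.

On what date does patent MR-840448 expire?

(a) grant + 18 years → 5 February 1999.
(b) filing + 22 years → 27 February 2001.
Later of the two: 27 February 2001.

February 27, 2001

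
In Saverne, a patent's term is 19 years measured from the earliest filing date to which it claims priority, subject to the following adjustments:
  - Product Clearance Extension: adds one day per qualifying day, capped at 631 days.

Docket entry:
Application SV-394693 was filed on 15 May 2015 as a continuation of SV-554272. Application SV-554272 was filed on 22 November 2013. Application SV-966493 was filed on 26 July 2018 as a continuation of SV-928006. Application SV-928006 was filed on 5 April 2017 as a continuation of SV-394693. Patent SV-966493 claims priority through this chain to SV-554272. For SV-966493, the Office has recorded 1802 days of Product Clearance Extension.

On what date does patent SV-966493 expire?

August 15, 2034

Earliest priority filing: 22 November 2013.
Base term: 22 November 2013 + 19 years → 22 November 2032.
Product Clearance Extension: 1802 days claimed exceeds the 631-day cap, so +631 days → 15 August 2034.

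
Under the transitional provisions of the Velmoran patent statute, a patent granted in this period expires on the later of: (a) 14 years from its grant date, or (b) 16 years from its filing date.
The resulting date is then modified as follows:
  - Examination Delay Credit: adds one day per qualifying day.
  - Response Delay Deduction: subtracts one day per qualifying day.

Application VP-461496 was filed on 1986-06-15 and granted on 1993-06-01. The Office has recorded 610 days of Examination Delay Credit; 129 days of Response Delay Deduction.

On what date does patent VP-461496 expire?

(a) grant + 14 years → 1 June 2007.
(b) filing + 16 years → 15 June 2002.
Later of the two: 1 June 2007.
Examination Delay Credit: +610 days → 31 January 2009.
Response Delay Deduction: −129 days → 24 September 2008.

2008-09-24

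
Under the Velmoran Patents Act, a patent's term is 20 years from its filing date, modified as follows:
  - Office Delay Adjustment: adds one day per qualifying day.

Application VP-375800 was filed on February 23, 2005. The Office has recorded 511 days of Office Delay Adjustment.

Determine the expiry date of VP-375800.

July 19, 2026

Base term: filing date + 20 years → 23 February 2025.
Office Delay Adjustment: +511 days → 19 July 2026.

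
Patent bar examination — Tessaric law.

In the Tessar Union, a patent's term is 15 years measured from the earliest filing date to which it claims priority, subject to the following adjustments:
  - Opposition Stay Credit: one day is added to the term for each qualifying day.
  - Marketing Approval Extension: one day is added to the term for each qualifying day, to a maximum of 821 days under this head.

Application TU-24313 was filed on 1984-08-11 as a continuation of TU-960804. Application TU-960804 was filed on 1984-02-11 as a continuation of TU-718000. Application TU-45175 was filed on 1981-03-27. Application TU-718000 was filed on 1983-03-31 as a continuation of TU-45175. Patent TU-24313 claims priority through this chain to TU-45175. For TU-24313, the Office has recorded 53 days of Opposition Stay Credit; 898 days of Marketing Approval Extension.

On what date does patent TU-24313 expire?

Earliest priority filing: 27 March 1981.
Base term: 27 March 1981 + 15 years → 27 March 1996.
Opposition Stay Credit: +53 days → 19 May 1996.
Marketing Approval Extension: 898 days claimed exceeds the 821-day cap, so +821 days → 18 August 1998.

August 18, 1998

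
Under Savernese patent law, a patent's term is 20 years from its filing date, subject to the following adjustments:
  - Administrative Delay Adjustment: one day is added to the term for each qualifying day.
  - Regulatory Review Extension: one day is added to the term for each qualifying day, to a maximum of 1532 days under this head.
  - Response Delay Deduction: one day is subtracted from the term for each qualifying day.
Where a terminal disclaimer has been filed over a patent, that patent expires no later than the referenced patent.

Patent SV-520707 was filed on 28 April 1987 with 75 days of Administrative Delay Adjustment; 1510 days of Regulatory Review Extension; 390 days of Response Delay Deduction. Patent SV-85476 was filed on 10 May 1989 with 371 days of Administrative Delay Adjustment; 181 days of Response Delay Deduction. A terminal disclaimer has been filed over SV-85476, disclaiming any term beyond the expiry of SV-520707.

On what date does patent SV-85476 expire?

Natural term of SV-85476:
  Base: filing + 20 years → 10 May 2009.
  Administrative Delay Adjustment: +371 days → 16 May 2010.
  Response Delay Deduction: −181 days → 16 November 2009.
Expiry of referenced patent SV-520707:
  Base: filing + 20 years → 28 April 2007.
  Administrative Delay Adjustment: +75 days → 12 July 2007.
  Regulatory Review Extension: 1510 days (within the 1532-day cap) → +1510 days → 30 August 2011.
  Response Delay Deduction: −390 days → 5 August 2010.
Terminal disclaimer: SV-85476 expires on the earlier of 16 November 2009 and 5 August 2010.

November 16, 2009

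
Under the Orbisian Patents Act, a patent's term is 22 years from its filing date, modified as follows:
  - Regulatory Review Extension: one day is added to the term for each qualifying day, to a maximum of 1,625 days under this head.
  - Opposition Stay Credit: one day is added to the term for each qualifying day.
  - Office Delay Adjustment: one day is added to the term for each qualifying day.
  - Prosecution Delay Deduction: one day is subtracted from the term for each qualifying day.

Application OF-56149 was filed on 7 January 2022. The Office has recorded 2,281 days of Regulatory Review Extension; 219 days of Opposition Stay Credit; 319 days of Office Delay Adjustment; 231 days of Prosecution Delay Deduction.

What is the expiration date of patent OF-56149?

2049-04-22

Base term: filing date + 22 years → 7 January 2044.
Regulatory Review Extension: 2281 days claimed exceeds the 1625-day cap, so +1625 days → 19 June 2048.
Opposition Stay Credit: +219 days → 24 January 2049.
Office Delay Adjustment: +319 days → 9 December 2049.
Prosecution Delay Deduction: −231 days → 22 April 2049.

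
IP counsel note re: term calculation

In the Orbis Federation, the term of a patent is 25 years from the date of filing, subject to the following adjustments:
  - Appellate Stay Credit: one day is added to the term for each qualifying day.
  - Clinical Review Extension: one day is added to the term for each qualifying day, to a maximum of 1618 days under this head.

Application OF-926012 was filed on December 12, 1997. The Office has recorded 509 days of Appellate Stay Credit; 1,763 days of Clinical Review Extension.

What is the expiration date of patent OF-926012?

2028-10-08

Base term: filing date + 25 years → 12 December 2022.
Appellate Stay Credit: +509 days → 4 May 2024.
Clinical Review Extension: 1763 days claimed exceeds the 1618-day cap, so +1618 days → 8 October 2028.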